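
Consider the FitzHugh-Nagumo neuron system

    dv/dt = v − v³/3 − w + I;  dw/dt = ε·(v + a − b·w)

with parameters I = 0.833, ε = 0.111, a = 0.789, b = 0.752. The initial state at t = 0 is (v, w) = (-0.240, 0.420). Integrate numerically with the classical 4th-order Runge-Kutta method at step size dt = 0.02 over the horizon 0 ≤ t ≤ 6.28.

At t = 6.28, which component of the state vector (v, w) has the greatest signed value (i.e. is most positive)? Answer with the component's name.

t=0.000: state=(-0.240, 0.420)
step 1 (dt=0.02): k1=(0.178, 0.026), k2=(0.179, 0.026), k3=(0.179, 0.026), k4=(0.180, 0.026); state += dt/6·(k1+2k2+2k3+k4)
t=0.020: state=(-0.236, 0.421)
t=0.040: state=(-0.233, 0.421)
t=0.060: state=(-0.229, 0.422)
continuing one RK4 step at a time; state shown every 25 steps (Δt=0.5):
t=0.500: state=(-0.130, 0.435)
t=1.000: state=(0.037, 0.458)
t=1.500: state=(0.294, 0.490)
t=2.000: state=(0.669, 0.539)
t=2.500: state=(1.120, 0.609)
t=3.000: state=(1.482, 0.698)
t=3.500: state=(1.653, 0.799)
t=4.000: state=(1.694, 0.900)
t=4.500: state=(1.678, 0.998)
t=5.000: state=(1.640, 1.090)
t=5.500: state=(1.593, 1.177)
t=6.000: state=(1.542, 1.257)
t=6.280: state=(1.513, 1.299)
compare at T: v=1.513, w=1.299

largest component: v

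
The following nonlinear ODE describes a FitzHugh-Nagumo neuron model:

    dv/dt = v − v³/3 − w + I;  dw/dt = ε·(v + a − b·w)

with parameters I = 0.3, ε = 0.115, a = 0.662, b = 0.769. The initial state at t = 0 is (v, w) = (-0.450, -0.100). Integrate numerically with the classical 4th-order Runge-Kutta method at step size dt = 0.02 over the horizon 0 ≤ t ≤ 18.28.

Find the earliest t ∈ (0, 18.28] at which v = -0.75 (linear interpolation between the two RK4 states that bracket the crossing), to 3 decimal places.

t = 2.474

t=0.000: state=(-0.450, -0.100)
step 1 (dt=0.02): k1=(-0.020, 0.033), k2=(-0.020, 0.033), k3=(-0.020, 0.033), k4=(-0.021, 0.033); state += dt/6·(k1+2k2+2k3+k4)
t=0.020: state=(-0.450, -0.099)
t=0.040: state=(-0.451, -0.099)
t=0.060: state=(-0.451, -0.098)
continuing one RK4 step at a time; state shown every 50 steps (Δt=1):
t=1.000: state=(-0.500, -0.070)
t=2.000: state=(-0.642, -0.053)
t=2.460: state=(-0.746, -0.053)
next step: t=2.480: state=(-0.752, -0.053) — v has crossed -0.75
linear interpolation between t=2.460 (-0.74649) and t=2.480 (-0.75161) → t≈2.474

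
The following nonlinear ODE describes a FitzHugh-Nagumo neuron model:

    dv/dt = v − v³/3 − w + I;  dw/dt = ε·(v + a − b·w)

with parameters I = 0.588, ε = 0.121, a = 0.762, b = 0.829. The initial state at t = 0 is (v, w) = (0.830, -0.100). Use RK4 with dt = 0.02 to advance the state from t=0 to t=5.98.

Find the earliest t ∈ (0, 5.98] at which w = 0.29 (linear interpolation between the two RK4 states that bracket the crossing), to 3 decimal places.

t = 1.451

t=0.000: state=(0.830, -0.100)
step 1 (dt=0.02): k1=(1.327, 0.203), k2=(1.329, 0.204), k3=(1.329, 0.204), k4=(1.331, 0.205); state += dt/6·(k1+2k2+2k3+k4)
t=0.020: state=(0.857, -0.096)
t=0.040: state=(0.883, -0.092)
t=0.060: state=(0.910, -0.088)
continuing one RK4 step at a time; state shown every 10 steps (Δt=0.2):
t=0.200: state=(1.095, -0.057)
t=0.400: state=(1.341, -0.008)
t=0.600: state=(1.542, 0.045)
t=0.800: state=(1.685, 0.101)
t=1.000: state=(1.776, 0.159)
t=1.200: state=(1.825, 0.217)
t=1.400: state=(1.847, 0.275)
t=1.440: state=(1.849, 0.287)
next step: t=1.460: state=(1.850, 0.293) — w has crossed 0.29
linear interpolation between t=1.440 (0.28678) and t=1.460 (0.29252) → t≈1.451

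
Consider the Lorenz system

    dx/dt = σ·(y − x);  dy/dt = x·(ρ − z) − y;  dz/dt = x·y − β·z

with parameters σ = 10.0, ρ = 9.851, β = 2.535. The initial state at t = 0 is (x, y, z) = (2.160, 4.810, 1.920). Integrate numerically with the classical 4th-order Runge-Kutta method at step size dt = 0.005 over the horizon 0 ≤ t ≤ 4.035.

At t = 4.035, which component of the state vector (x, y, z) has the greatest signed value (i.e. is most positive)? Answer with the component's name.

t=0.000: state=(2.160, 4.810, 1.920)
step 1 (dt=0.005): k1=(26.500, 12.321, 5.522), k2=(26.146, 12.785, 5.875), k3=(26.166, 12.775, 5.871), k4=(25.830, 13.227, 6.224); state += dt/6·(k1+2k2+2k3+k4)
t=0.005: state=(2.291, 4.874, 1.949)
t=0.010: state=(2.418, 4.942, 1.982)
t=0.015: state=(2.543, 5.015, 2.019)
continuing one RK4 step at a time; state shown every 40 steps (Δt=0.2):
t=0.200: state=(6.686, 8.757, 6.453)
t=0.400: state=(7.459, 5.711, 13.668)
t=0.600: state=(3.284, 1.779, 10.892)
t=0.800: state=(1.897, 1.808, 7.160)
t=1.000: state=(2.398, 2.951, 5.079)
t=1.200: state=(4.116, 5.269, 5.195)
t=1.400: state=(6.407, 7.189, 8.752)
t=1.600: state=(5.999, 4.917, 11.654)
t=1.800: state=(3.810, 3.035, 9.806)
t=2.000: state=(3.178, 3.263, 7.492)
t=2.200: state=(3.925, 4.538, 6.659)
t=2.400: state=(5.314, 5.950, 7.974)
t=2.600: state=(5.798, 5.556, 10.133)
t=2.800: state=(4.730, 4.113, 10.042)
t=3.000: state=(3.920, 3.773, 8.578)
t=3.200: state=(4.105, 4.399, 7.681)
t=3.400: state=(4.877, 5.278, 8.097)
t=3.600: state=(5.359, 5.373, 9.310)
t=3.800: state=(4.958, 4.620, 9.679)
t=4.000: state=(4.374, 4.191, 8.966)
t=4.035: state=(4.319, 4.191, 8.814)
compare at T: x=4.319, y=4.191, z=8.814

largest component: z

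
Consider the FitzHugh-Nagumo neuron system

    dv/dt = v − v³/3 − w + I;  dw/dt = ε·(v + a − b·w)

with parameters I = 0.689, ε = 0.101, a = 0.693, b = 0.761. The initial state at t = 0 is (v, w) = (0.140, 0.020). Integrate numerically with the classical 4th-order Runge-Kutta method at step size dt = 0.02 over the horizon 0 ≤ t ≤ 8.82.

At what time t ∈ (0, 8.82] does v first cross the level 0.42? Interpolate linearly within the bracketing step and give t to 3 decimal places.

t = 0.304

t=0.000: state=(0.140, 0.020)
step 1 (dt=0.02): k1=(0.808, 0.083), k2=(0.815, 0.083), k3=(0.815, 0.083), k4=(0.822, 0.084); state += dt/6·(k1+2k2+2k3+k4)
t=0.020: state=(0.156, 0.022)
t=0.040: state=(0.173, 0.023)
t=0.060: state=(0.190, 0.025)
t=0.300: state=(0.416, 0.048)
next step: t=0.320: state=(0.437, 0.051) — v has crossed 0.42
linear interpolation between t=0.300 (0.41575) and t=0.320 (0.43655) → t≈0.304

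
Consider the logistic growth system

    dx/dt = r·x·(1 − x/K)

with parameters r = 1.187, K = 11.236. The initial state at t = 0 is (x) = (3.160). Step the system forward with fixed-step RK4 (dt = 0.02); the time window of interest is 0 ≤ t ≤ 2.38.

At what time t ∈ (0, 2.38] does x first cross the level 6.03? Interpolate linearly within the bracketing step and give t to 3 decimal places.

t = 0.914

t=0.000: state=(3.160)
step 1 (dt=0.02): k1=(2.696), k2=(2.710), k3=(2.710), k4=(2.724); state += dt/6·(k1+2k2+2k3+k4)
t=0.020: state=(3.214)
t=0.040: state=(3.269)
t=0.060: state=(3.324)
continuing one RK4 step at a time; state shown every 5 steps (Δt=0.1):
t=0.100: state=(3.436)
t=0.200: state=(3.726)
t=0.300: state=(4.027)
t=0.400: state=(4.339)
t=0.500: state=(4.659)
t=0.600: state=(4.986)
t=0.700: state=(5.317)
t=0.800: state=(5.650)
t=0.900: state=(5.983)
next step: t=0.920: state=(6.049) — x has crossed 6.03
linear interpolation between t=0.900 (5.98259) and t=0.920 (6.04894) → t≈0.914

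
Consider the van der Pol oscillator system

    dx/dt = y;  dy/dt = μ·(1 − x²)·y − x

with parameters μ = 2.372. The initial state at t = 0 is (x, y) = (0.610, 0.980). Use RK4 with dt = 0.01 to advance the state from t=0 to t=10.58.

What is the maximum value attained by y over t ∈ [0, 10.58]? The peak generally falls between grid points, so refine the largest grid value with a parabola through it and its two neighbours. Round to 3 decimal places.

t=0.000: state=(0.610, 0.980)
step 1 (dt=0.01): k1=(0.980, 0.850), k2=(0.984, 0.837), k3=(0.984, 0.837), k4=(0.988, 0.824); state += dt/6·(k1+2k2+2k3+k4)
t=0.010: state=(0.620, 0.988)
t=0.020: state=(0.630, 0.996)
t=0.030: state=(0.640, 1.004)
continuing one RK4 step at a time; state shown every 50 steps (Δt=0.5):
t=0.500: state=(1.117, 0.826)
t=1.000: state=(1.310, -0.016)
t=1.500: state=(1.176, -0.474)
t=2.000: state=(0.830, -0.972)
t=2.500: state=(0.015, -2.701)
t=3.000: state=(-1.749, -2.219)
t=3.500: state=(-1.991, 0.197)
t=4.000: state=(-1.857, 0.303)
t=4.500: state=(-1.693, 0.355)
t=5.000: state=(-1.497, 0.436)
t=5.500: state=(-1.245, 0.595)
t=6.000: state=(-0.862, 1.019)
t=6.500: state=(-0.024, 2.756)
t=7.000: state=(1.767, 2.203)
t=7.500: state=(2.001, -0.200)
t=8.000: state=(1.867, -0.301)
t=8.500: state=(1.705, -0.351)
t=9.000: state=(1.512, -0.428)
t=9.500: state=(1.265, -0.579)
t=10.000: state=(0.895, -0.971)
t=10.500: state=(0.114, -2.541)
t=10.580: state=(-0.110, -3.071)
largest grid value and its neighbours: y(6.760)=4.27261, y(6.770)=4.27503, y(6.780)=4.26870
parabola through these three points peaks at t≈6.768 with y≈4.27525

max y = 4.275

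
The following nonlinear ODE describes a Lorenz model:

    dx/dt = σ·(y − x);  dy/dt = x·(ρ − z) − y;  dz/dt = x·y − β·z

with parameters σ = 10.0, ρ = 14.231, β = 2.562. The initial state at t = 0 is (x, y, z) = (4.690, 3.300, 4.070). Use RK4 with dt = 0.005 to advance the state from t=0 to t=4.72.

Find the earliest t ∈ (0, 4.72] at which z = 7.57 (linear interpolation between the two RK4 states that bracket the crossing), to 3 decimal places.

t = 0.161

t=0.000: state=(4.690, 3.300, 4.070)
step 1 (dt=0.005): k1=(-13.900, 44.355, 5.050), k2=(-12.444, 43.832, 5.419), k3=(-12.493, 43.866, 5.423), k4=(-11.082, 43.376, 5.789); state += dt/6·(k1+2k2+2k3+k4)
t=0.005: state=(4.628, 3.519, 4.097)
t=0.010: state=(4.579, 3.734, 4.128)
t=0.015: state=(4.543, 3.945, 4.162)
t=0.160: state=(6.789, 9.616, 7.529)
next step: t=0.165: state=(6.932, 9.793, 7.764) — z has crossed 7.57
linear interpolation between t=0.160 (7.52946) and t=0.165 (7.76442) → t≈0.161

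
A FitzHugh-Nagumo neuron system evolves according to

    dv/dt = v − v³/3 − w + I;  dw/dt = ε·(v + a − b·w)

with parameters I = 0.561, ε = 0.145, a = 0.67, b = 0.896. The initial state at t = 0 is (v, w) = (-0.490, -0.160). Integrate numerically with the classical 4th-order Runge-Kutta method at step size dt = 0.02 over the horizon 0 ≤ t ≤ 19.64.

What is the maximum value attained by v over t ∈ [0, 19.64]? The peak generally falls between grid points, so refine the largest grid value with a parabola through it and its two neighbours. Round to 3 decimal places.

max v = 1.757

t=0.000: state=(-0.490, -0.160)
step 1 (dt=0.02): k1=(0.270, 0.047), k2=(0.272, 0.047), k3=(0.272, 0.047), k4=(0.273, 0.048); state += dt/6·(k1+2k2+2k3+k4)
t=0.020: state=(-0.485, -0.159)
t=0.040: state=(-0.479, -0.158)
t=0.060: state=(-0.473, -0.157)
continuing one RK4 step at a time; state shown every 50 steps (Δt=1):
t=1.000: state=(-0.104, -0.092)
t=2.000: state=(0.728, 0.047)
t=3.000: state=(1.635, 0.303)
t=4.000: state=(1.747, 0.592)
t=5.000: state=(1.646, 0.842)
t=6.000: state=(1.518, 1.046)
t=7.000: state=(1.381, 1.207)
t=8.000: state=(1.231, 1.328)
t=9.000: state=(1.059, 1.413)
t=10.000: state=(0.841, 1.462)
t=11.000: state=(0.506, 1.468)
t=12.000: state=(-0.177, 1.408)
t=13.000: state=(-1.454, 1.217)
t=14.000: state=(-1.882, 0.920)
t=15.000: state=(-1.818, 0.646)
t=16.000: state=(-1.714, 0.419)
t=17.000: state=(-1.608, 0.233)
t=18.000: state=(-1.503, 0.084)
t=19.000: state=(-1.398, -0.032)
t=19.640: state=(-1.330, -0.091)
largest grid value and its neighbours: v(3.680)=1.75694, v(3.700)=1.75703, v(3.720)=1.75700
parabola through these three points peaks at t≈3.705 with v≈1.75703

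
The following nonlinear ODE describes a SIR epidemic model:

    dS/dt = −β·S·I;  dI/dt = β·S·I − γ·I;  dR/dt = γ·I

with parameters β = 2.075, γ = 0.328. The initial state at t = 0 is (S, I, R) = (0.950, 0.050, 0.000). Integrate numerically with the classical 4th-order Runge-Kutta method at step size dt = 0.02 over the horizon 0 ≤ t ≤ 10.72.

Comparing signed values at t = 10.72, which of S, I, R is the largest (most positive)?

t=0.000: state=(0.950, 0.050, 0.000)
step 1 (dt=0.02): k1=(-0.099, 0.082, 0.016), k2=(-0.100, 0.083, 0.017), k3=(-0.100, 0.083, 0.017), k4=(-0.102, 0.085, 0.017); state += dt/6·(k1+2k2+2k3+k4)
t=0.020: state=(0.948, 0.052, 0.000)
t=0.040: state=(0.946, 0.053, 0.001)
t=0.060: state=(0.944, 0.055, 0.001)
continuing one RK4 step at a time; state shown every 25 steps (Δt=0.5):
t=0.500: state=(0.877, 0.110, 0.013)
t=1.000: state=(0.744, 0.218, 0.039)
t=1.500: state=(0.551, 0.363, 0.086)
t=2.000: state=(0.352, 0.491, 0.157)
t=2.500: state=(0.204, 0.553, 0.243)
t=3.000: state=(0.114, 0.551, 0.335)
t=3.500: state=(0.066, 0.512, 0.422)
t=4.000: state=(0.040, 0.458, 0.502)
t=4.500: state=(0.025, 0.402, 0.572)
t=5.000: state=(0.017, 0.349, 0.634)
t=5.500: state=(0.012, 0.301, 0.687)
t=6.000: state=(0.009, 0.258, 0.733)
t=6.500: state=(0.007, 0.221, 0.772)
t=7.000: state=(0.006, 0.189, 0.806)
t=7.500: state=(0.005, 0.161, 0.834)
t=8.000: state=(0.004, 0.137, 0.859)
t=8.500: state=(0.004, 0.117, 0.879)
t=9.000: state=(0.003, 0.100, 0.897)
t=9.500: state=(0.003, 0.085, 0.912)
t=10.000: state=(0.003, 0.072, 0.925)
t=10.500: state=(0.003, 0.061, 0.936)
t=10.720: state=(0.002, 0.057, 0.940)
compare at T: S=0.002, I=0.057, R=0.940

largest component: R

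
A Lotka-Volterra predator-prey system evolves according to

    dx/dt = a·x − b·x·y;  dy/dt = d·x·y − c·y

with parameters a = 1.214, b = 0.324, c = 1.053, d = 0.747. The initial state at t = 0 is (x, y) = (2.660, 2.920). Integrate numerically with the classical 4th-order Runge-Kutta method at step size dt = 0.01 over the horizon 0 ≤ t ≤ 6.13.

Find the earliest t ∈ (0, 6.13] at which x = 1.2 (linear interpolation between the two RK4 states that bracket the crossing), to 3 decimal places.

t=0.000: state=(2.660, 2.920)
step 1 (dt=0.01): k1=(0.713, 2.727), k2=(0.702, 2.748), k3=(0.702, 2.748), k4=(0.691, 2.768); state += dt/6·(k1+2k2+2k3+k4)
t=0.010: state=(2.667, 2.947)
t=0.020: state=(2.674, 2.975)
t=0.030: state=(2.680, 3.004)
continuing one RK4 step at a time; state shown every 20 steps (Δt=0.2):
t=0.200: state=(2.752, 3.549)
t=0.400: state=(2.720, 4.334)
t=0.600: state=(2.545, 5.212)
t=0.800: state=(2.251, 6.049)
t=1.000: state=(1.897, 6.682)
t=1.200: state=(1.550, 7.000)
t=1.400: state=(1.254, 6.986)
t=1.440: state=(1.202, 6.948)
next step: t=1.450: state=(1.190, 6.937) — x has crossed 1.2
linear interpolation between t=1.440 (1.20231) and t=1.450 (1.18993) → t≈1.442

t = 1.442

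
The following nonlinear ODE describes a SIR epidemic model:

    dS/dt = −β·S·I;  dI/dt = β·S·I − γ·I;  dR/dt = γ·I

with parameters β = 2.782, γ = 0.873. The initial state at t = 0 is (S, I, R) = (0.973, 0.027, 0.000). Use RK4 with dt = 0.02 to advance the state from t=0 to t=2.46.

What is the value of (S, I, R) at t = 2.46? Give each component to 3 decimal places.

(S, I, R) = (0.270, 0.328, 0.402)

t=0.000: state=(0.973, 0.027, 0.000)
step 1 (dt=0.02): k1=(-0.073, 0.050, 0.024), k2=(-0.074, 0.050, 0.024), k3=(-0.074, 0.050, 0.024), k4=(-0.076, 0.051, 0.024); state += dt/6·(k1+2k2+2k3+k4)
t=0.020: state=(0.972, 0.028, 0.000)
t=0.040: state=(0.970, 0.029, 0.001)
t=0.060: state=(0.968, 0.030, 0.001)
continuing one RK4 step at a time; state shown every 5 steps (Δt=0.1):
t=0.100: state=(0.965, 0.032, 0.003)
t=0.200: state=(0.956, 0.039, 0.006)
t=0.300: state=(0.944, 0.046, 0.009)
t=0.400: state=(0.931, 0.055, 0.014)
t=0.500: state=(0.916, 0.065, 0.019)
t=0.600: state=(0.898, 0.077, 0.025)
t=0.700: state=(0.877, 0.090, 0.033)
t=0.800: state=(0.854, 0.105, 0.041)
t=0.900: state=(0.827, 0.122, 0.051)
t=1.000: state=(0.798, 0.140, 0.062)
t=1.100: state=(0.765, 0.159, 0.075)
t=1.200: state=(0.730, 0.180, 0.090)
t=1.300: state=(0.692, 0.201, 0.107)
t=1.400: state=(0.653, 0.222, 0.125)
t=1.500: state=(0.612, 0.243, 0.146)
t=1.600: state=(0.570, 0.262, 0.168)
t=1.700: state=(0.529, 0.280, 0.191)
t=1.800: state=(0.488, 0.295, 0.216)
t=1.900: state=(0.449, 0.308, 0.243)
t=2.000: state=(0.411, 0.319, 0.270)
t=2.100: state=(0.376, 0.326, 0.298)
t=2.200: state=(0.343, 0.330, 0.327)
t=2.300: state=(0.313, 0.331, 0.356)
t=2.400: state=(0.286, 0.330, 0.385)
t=2.460: state=(0.270, 0.328, 0.402)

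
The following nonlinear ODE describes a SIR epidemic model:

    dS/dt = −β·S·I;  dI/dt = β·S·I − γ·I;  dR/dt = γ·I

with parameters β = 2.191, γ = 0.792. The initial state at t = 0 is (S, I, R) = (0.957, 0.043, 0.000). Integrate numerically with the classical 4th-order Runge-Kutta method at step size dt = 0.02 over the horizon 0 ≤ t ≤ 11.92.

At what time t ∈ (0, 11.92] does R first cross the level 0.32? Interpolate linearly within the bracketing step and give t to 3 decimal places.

t = 2.425

t=0.000: state=(0.957, 0.043, 0.000)
step 1 (dt=0.02): k1=(-0.090, 0.056, 0.034), k2=(-0.091, 0.057, 0.035), k3=(-0.091, 0.057, 0.035), k4=(-0.092, 0.057, 0.035); state += dt/6·(k1+2k2+2k3+k4)
t=0.020: state=(0.955, 0.044, 0.001)
t=0.040: state=(0.953, 0.045, 0.001)
t=0.060: state=(0.951, 0.046, 0.002)
continuing one RK4 step at a time; state shown every 25 steps (Δt=0.5):
t=0.500: state=(0.896, 0.080, 0.024)
t=1.000: state=(0.797, 0.137, 0.066)
t=1.500: state=(0.661, 0.205, 0.134)
t=2.000: state=(0.511, 0.262, 0.227)
t=2.420: state=(0.396, 0.285, 0.319)
next step: t=2.440: state=(0.391, 0.285, 0.323) — R has crossed 0.32
linear interpolation between t=2.420 (0.31890) and t=2.440 (0.32342) → t≈2.425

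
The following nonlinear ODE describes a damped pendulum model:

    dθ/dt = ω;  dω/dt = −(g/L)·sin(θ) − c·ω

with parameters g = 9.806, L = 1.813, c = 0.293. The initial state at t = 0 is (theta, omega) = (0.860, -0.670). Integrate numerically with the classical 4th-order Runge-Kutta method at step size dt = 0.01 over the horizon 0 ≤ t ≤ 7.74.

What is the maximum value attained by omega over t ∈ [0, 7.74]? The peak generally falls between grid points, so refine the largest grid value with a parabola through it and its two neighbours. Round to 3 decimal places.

t=0.000: state=(0.860, -0.670)
step 1 (dt=0.01): k1=(-0.670, -3.903), k2=(-0.690, -3.885), k3=(-0.689, -3.885), k4=(-0.709, -3.867); state += dt/6·(k1+2k2+2k3+k4)
t=0.010: state=(0.853, -0.709)
t=0.020: state=(0.846, -0.747)
t=0.030: state=(0.838, -0.785)
continuing one RK4 step at a time; state shown every 25 steps (Δt=0.25):
t=0.250: state=(0.582, -1.496)
t=0.500: state=(0.151, -1.860)
t=0.750: state=(-0.297, -1.624)
t=1.000: state=(-0.621, -0.915)
t=1.250: state=(-0.738, -0.011)
t=1.500: state=(-0.632, 0.831)
t=1.750: state=(-0.346, 1.394)
t=2.000: state=(0.027, 1.502)
t=2.250: state=(0.365, 1.131)
t=2.500: state=(0.566, 0.449)
t=2.750: state=(0.583, -0.308)
t=3.000: state=(0.423, -0.928)
t=3.250: state=(0.145, -1.233)
t=3.500: state=(-0.159, -1.132)
t=3.750: state=(-0.392, -0.685)
t=4.000: state=(-0.487, -0.066)
t=4.250: state=(-0.427, 0.528)
t=4.500: state=(-0.240, 0.925)
t=4.750: state=(0.009, 1.010)
t=5.000: state=(0.238, 0.770)
t=5.250: state=(0.376, 0.309)
t=5.500: state=(0.387, -0.211)
t=5.750: state=(0.278, -0.632)
t=6.000: state=(0.090, -0.830)
t=6.250: state=(-0.113, -0.752)
t=6.500: state=(-0.267, -0.444)
t=6.750: state=(-0.326, -0.020)
t=7.000: state=(-0.279, 0.379)
t=7.250: state=(-0.148, 0.634)
t=7.500: state=(0.020, 0.672)
t=7.740: state=(0.165, 0.506)
largest grid value and its neighbours: omega(1.920)=1.52272, omega(1.930)=1.52296, omega(1.940)=1.52238
parabola through these three points peaks at t≈1.928 with omega≈1.52297

max omega = 1.523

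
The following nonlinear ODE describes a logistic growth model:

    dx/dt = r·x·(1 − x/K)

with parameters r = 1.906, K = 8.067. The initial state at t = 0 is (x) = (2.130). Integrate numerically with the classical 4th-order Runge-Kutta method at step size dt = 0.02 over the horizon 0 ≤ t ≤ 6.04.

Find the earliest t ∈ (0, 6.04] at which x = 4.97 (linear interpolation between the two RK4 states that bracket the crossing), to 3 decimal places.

t = 0.786

t=0.000: state=(2.130)
step 1 (dt=0.02): k1=(2.988), k2=(3.015), k3=(3.015), k4=(3.041); state += dt/6·(k1+2k2+2k3+k4)
t=0.020: state=(2.190)
t=0.040: state=(2.252)
t=0.060: state=(2.314)
continuing one RK4 step at a time; state shown every 10 steps (Δt=0.2):
t=0.200: state=(2.778)
t=0.400: state=(3.507)
t=0.600: state=(4.272)
t=0.780: state=(4.948)
next step: t=0.800: state=(5.021) — x has crossed 4.97
linear interpolation between t=0.780 (4.94824) and t=0.800 (5.02084) → t≈0.786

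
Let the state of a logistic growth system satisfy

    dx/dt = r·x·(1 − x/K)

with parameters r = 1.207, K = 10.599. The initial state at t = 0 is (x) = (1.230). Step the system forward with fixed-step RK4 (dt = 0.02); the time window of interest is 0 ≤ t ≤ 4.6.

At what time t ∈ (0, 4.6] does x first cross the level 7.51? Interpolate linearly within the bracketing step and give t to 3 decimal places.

t=0.000: state=(1.230)
step 1 (dt=0.02): k1=(1.312), k2=(1.324), k3=(1.325), k4=(1.337); state += dt/6·(k1+2k2+2k3+k4)
t=0.020: state=(1.256)
t=0.040: state=(1.283)
t=0.060: state=(1.311)
continuing one RK4 step at a time; state shown every 10 steps (Δt=0.2):
t=0.200: state=(1.518)
t=0.400: state=(1.859)
t=0.600: state=(2.259)
t=0.800: state=(2.718)
t=1.000: state=(3.233)
t=1.200: state=(3.799)
t=1.400: state=(4.406)
t=1.600: state=(5.037)
t=1.800: state=(5.676)
t=2.000: state=(6.304)
t=2.200: state=(6.904)
t=2.400: state=(7.462)
next step: t=2.420: state=(7.515) — x has crossed 7.51
linear interpolation between t=2.400 (7.46167) and t=2.420 (7.51472) → t≈2.418

t = 2.418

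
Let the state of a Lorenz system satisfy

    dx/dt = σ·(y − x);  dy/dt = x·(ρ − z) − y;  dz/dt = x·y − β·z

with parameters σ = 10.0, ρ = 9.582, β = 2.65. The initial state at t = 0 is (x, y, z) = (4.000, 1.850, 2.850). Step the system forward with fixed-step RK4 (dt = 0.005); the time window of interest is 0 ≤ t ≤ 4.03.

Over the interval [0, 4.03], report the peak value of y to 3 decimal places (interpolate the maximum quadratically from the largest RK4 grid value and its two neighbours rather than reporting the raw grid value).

t=0.000: state=(4.000, 1.850, 2.850)
step 1 (dt=0.005): k1=(-21.500, 25.078, -0.152), k2=(-20.336, 24.655, -0.004), k3=(-20.375, 24.674, -0.003), k4=(-19.248, 24.269, 0.140); state += dt/6·(k1+2k2+2k3+k4)
t=0.005: state=(3.898, 1.973, 2.850)
t=0.010: state=(3.807, 2.093, 2.851)
t=0.015: state=(3.727, 2.209, 2.854)
continuing one RK4 step at a time; state shown every 40 steps (Δt=0.2):
t=0.200: state=(4.395, 5.741, 4.027)
t=0.400: state=(7.123, 7.877, 9.236)
t=0.600: state=(5.864, 4.253, 12.020)
t=0.800: state=(3.246, 2.512, 9.129)
t=1.000: state=(2.822, 3.030, 6.566)
t=1.200: state=(3.835, 4.603, 5.827)
t=1.400: state=(5.551, 6.321, 7.631)
t=1.600: state=(6.029, 5.635, 10.277)
t=1.800: state=(4.617, 3.884, 9.872)
t=2.000: state=(3.743, 3.630, 8.085)
t=2.200: state=(4.053, 4.429, 7.145)
t=2.400: state=(4.990, 5.459, 7.762)
t=2.600: state=(5.505, 5.476, 9.218)
t=2.800: state=(4.959, 4.551, 9.510)
t=3.000: state=(4.308, 4.130, 8.612)
t=3.200: state=(4.306, 4.462, 7.883)
t=3.400: state=(4.784, 5.052, 8.026)
t=3.600: state=(5.151, 5.205, 8.772)
t=3.800: state=(4.975, 4.782, 9.120)
t=4.000: state=(4.590, 4.446, 8.742)
t=4.030: state=(4.551, 4.434, 8.659)
largest grid value and its neighbours: y(0.370)=7.94244, y(0.375)=7.94500, y(0.380)=7.94227
parabola through these three points peaks at t≈0.375 with y≈7.94500

max y = 7.945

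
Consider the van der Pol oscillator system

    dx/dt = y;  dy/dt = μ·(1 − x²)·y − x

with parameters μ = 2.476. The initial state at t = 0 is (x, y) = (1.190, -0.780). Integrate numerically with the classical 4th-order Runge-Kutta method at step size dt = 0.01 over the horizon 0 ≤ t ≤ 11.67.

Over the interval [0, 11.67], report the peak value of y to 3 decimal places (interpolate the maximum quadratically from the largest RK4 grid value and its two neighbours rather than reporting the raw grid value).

max y = 4.405

t=0.000: state=(1.190, -0.780)
step 1 (dt=0.01): k1=(-0.780, -0.386), k2=(-0.782, -0.398), k3=(-0.782, -0.398), k4=(-0.784, -0.410); state += dt/6·(k1+2k2+2k3+k4)
t=0.010: state=(1.182, -0.784)
t=0.020: state=(1.174, -0.788)
t=0.030: state=(1.166, -0.793)
continuing one RK4 step at a time; state shown every 50 steps (Δt=0.5):
t=0.500: state=(0.691, -1.379)
t=1.000: state=(-0.564, -4.158)
t=1.500: state=(-2.008, -0.458)
t=2.000: state=(-1.968, 0.254)
t=2.500: state=(-1.828, 0.301)
t=3.000: state=(-1.665, 0.351)
t=3.500: state=(-1.471, 0.434)
t=4.000: state=(-1.218, 0.600)
t=4.500: state=(-0.825, 1.065)
t=5.000: state=(0.087, 3.084)
t=5.500: state=(1.866, 1.609)
t=6.000: state=(1.990, -0.221)
t=6.500: state=(1.856, -0.293)
t=7.000: state=(1.699, -0.340)
t=7.500: state=(1.512, -0.414)
t=8.000: state=(1.275, -0.556)
t=8.500: state=(0.922, -0.923)
t=9.000: state=(0.181, -2.422)
t=9.500: state=(-1.647, -2.913)
t=10.000: state=(-2.009, 0.169)
t=10.500: state=(-1.885, 0.285)
t=11.000: state=(-1.732, 0.329)
t=11.500: state=(-1.552, 0.396)
t=11.670: state=(-1.482, 0.428)
largest grid value and its neighbours: y(5.210)=4.39550, y(5.220)=4.40404, y(5.230)=4.40316
parabola through these three points peaks at t≈5.224 with y≈4.40482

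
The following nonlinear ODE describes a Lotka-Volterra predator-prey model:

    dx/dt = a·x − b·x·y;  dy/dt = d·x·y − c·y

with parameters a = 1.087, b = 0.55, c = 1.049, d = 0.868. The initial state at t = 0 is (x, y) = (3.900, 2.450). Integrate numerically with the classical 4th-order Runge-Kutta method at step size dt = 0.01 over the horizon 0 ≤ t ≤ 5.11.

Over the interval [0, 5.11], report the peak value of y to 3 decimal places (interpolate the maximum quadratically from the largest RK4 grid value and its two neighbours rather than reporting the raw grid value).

t=0.000: state=(3.900, 2.450)
step 1 (dt=0.01): k1=(-1.016, 5.724), k2=(-1.076, 5.780), k3=(-1.076, 5.780), k4=(-1.137, 5.835); state += dt/6·(k1+2k2+2k3+k4)
t=0.010: state=(3.889, 2.508)
t=0.020: state=(3.877, 2.567)
t=0.030: state=(3.864, 2.627)
continuing one RK4 step at a time; state shown every 20 steps (Δt=0.2):
t=0.200: state=(3.450, 3.786)
t=0.400: state=(2.609, 5.213)
t=0.600: state=(1.725, 6.144)
t=0.800: state=(1.073, 6.324)
t=1.000: state=(0.676, 5.949)
t=1.200: state=(0.452, 5.310)
t=1.400: state=(0.326, 4.601)
t=1.600: state=(0.253, 3.920)
t=1.800: state=(0.212, 3.308)
t=2.000: state=(0.189, 2.776)
t=2.200: state=(0.177, 2.323)
t=2.400: state=(0.174, 1.942)
t=2.600: state=(0.178, 1.623)
t=2.800: state=(0.188, 1.358)
t=3.000: state=(0.204, 1.139)
t=3.200: state=(0.226, 0.958)
t=3.400: state=(0.254, 0.810)
t=3.600: state=(0.291, 0.689)
t=3.800: state=(0.338, 0.589)
t=4.000: state=(0.395, 0.509)
t=4.200: state=(0.466, 0.445)
t=4.400: state=(0.553, 0.394)
t=4.600: state=(0.660, 0.355)
t=4.800: state=(0.790, 0.326)
t=5.000: state=(0.948, 0.307)
t=5.110: state=(1.049, 0.301)
largest grid value and its neighbours: y(0.740)=6.34237, y(0.750)=6.34324, y(0.760)=6.34250
parabola through these three points peaks at t≈0.750 with y≈6.34324

max y = 6.343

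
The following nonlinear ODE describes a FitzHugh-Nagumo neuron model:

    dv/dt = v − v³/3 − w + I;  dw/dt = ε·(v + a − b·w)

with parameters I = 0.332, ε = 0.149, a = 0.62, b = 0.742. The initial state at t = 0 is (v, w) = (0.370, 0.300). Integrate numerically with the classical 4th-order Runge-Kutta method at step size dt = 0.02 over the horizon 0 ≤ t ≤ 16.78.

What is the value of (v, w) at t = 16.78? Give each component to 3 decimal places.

(v, w) = (-1.309, -0.322)

t=0.000: state=(0.370, 0.300)
step 1 (dt=0.02): k1=(0.385, 0.114), k2=(0.387, 0.115), k3=(0.387, 0.115), k4=(0.389, 0.115); state += dt/6·(k1+2k2+2k3+k4)
t=0.020: state=(0.378, 0.302)
t=0.040: state=(0.386, 0.305)
t=0.060: state=(0.394, 0.307)
continuing one RK4 step at a time; state shown every 50 steps (Δt=1):
t=1.000: state=(0.850, 0.441)
t=2.000: state=(1.287, 0.637)
t=3.000: state=(1.392, 0.850)
t=4.000: state=(1.300, 1.040)
t=5.000: state=(1.126, 1.190)
t=6.000: state=(0.873, 1.295)
t=7.000: state=(0.447, 1.343)
t=8.000: state=(-0.512, 1.294)
t=9.000: state=(-1.799, 1.070)
t=10.000: state=(-1.942, 0.774)
t=11.000: state=(-1.857, 0.512)
t=12.000: state=(-1.760, 0.291)
t=13.000: state=(-1.663, 0.107)
t=14.000: state=(-1.568, -0.044)
t=15.000: state=(-1.475, -0.167)
t=16.000: state=(-1.382, -0.263)
t=16.780: state=(-1.309, -0.322)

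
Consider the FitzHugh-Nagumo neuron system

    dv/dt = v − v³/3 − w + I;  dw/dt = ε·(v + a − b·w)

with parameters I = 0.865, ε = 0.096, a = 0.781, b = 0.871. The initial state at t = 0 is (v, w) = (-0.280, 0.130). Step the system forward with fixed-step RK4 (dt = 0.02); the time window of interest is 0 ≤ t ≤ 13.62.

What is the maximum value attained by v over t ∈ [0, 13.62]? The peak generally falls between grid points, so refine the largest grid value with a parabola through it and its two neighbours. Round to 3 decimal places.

max v = 1.868

t=0.000: state=(-0.280, 0.130)
step 1 (dt=0.02): k1=(0.462, 0.037), k2=(0.466, 0.038), k3=(0.466, 0.038), k4=(0.470, 0.038); state += dt/6·(k1+2k2+2k3+k4)
t=0.020: state=(-0.271, 0.131)
t=0.040: state=(-0.261, 0.132)
t=0.060: state=(-0.252, 0.132)
continuing one RK4 step at a time; state shown every 25 steps (Δt=0.5):
t=0.500: state=(0.010, 0.155)
t=1.000: state=(0.462, 0.195)
t=1.500: state=(1.077, 0.260)
t=2.000: state=(1.602, 0.350)
t=2.500: state=(1.826, 0.454)
t=3.000: state=(1.868, 0.560)
t=3.500: state=(1.851, 0.661)
t=4.000: state=(1.817, 0.757)
t=4.500: state=(1.778, 0.847)
t=5.000: state=(1.739, 0.932)
t=5.500: state=(1.698, 1.011)
t=6.000: state=(1.658, 1.085)
t=6.500: state=(1.617, 1.155)
t=7.000: state=(1.576, 1.219)
t=7.500: state=(1.534, 1.279)
t=8.000: state=(1.492, 1.334)
t=8.500: state=(1.449, 1.386)
t=9.000: state=(1.406, 1.433)
t=9.500: state=(1.361, 1.476)
t=10.000: state=(1.315, 1.515)
t=10.500: state=(1.268, 1.550)
t=11.000: state=(1.218, 1.582)
t=11.500: state=(1.166, 1.610)
t=12.000: state=(1.110, 1.634)
t=12.500: state=(1.050, 1.655)
t=13.000: state=(0.984, 1.672)
t=13.500: state=(0.909, 1.685)
t=13.620: state=(0.889, 1.687)
largest grid value and its neighbours: v(2.980)=1.86778, v(3.000)=1.86784, v(3.020)=1.86782
parabola through these three points peaks at t≈3.005 with v≈1.86784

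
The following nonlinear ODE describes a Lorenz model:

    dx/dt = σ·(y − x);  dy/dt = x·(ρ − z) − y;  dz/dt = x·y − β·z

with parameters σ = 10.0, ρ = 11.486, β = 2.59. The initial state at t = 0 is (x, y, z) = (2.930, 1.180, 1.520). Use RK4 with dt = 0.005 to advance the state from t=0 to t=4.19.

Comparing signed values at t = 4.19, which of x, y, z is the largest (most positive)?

t=0.000: state=(2.930, 1.180, 1.520)
step 1 (dt=0.005): k1=(-17.500, 28.020, -0.479), k2=(-16.362, 27.518, -0.326), k3=(-16.403, 27.546, -0.327), k4=(-15.303, 27.070, -0.180); state += dt/6·(k1+2k2+2k3+k4)
t=0.005: state=(2.848, 1.318, 1.518)
t=0.010: state=(2.777, 1.451, 1.518)
t=0.015: state=(2.715, 1.580, 1.519)
continuing one RK4 step at a time; state shown every 40 steps (Δt=0.2):
t=0.200: state=(4.153, 6.149, 2.798)
t=0.400: state=(8.871, 10.368, 11.585)
t=0.600: state=(6.048, 2.955, 15.601)
t=0.800: state=(2.044, 1.241, 10.216)
t=1.000: state=(1.737, 2.042, 6.507)
t=1.200: state=(3.094, 4.192, 5.032)
t=1.400: state=(6.163, 7.933, 7.645)
t=1.600: state=(7.682, 6.819, 13.958)
t=1.800: state=(4.413, 2.908, 12.545)
t=2.000: state=(2.936, 2.870, 8.890)
t=2.200: state=(3.723, 4.522, 7.151)
t=2.400: state=(5.838, 6.964, 8.750)
t=2.600: state=(6.837, 6.428, 12.557)
t=2.800: state=(4.937, 3.918, 12.085)
t=3.000: state=(3.806, 3.720, 9.566)
t=3.200: state=(4.395, 5.004, 8.424)
t=3.400: state=(5.817, 6.453, 9.778)
t=3.600: state=(6.166, 5.806, 11.910)
t=3.800: state=(4.961, 4.362, 11.394)
t=4.000: state=(4.337, 4.341, 9.775)
t=4.190: state=(4.809, 5.245, 9.233)
compare at T: x=4.809, y=5.245, z=9.233

largest component: z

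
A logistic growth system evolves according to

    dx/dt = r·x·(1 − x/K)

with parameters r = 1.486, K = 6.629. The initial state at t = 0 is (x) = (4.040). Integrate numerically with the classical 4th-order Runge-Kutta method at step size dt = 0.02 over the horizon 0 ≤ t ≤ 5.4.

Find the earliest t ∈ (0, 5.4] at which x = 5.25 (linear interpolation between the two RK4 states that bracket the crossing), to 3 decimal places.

t = 0.600

t=0.000: state=(4.040)
step 1 (dt=0.02): k1=(2.345), k2=(2.337), k3=(2.337), k4=(2.329); state += dt/6·(k1+2k2+2k3+k4)
t=0.020: state=(4.087)
t=0.040: state=(4.133)
t=0.060: state=(4.179)
continuing one RK4 step at a time; state shown every 10 steps (Δt=0.2):
t=0.200: state=(4.491)
t=0.400: state=(4.897)
t=0.600: state=(5.250)
next step: t=0.620: state=(5.282) — x has crossed 5.25
linear interpolation between t=0.600 (5.24968) and t=0.620 (5.28186) → t≈0.600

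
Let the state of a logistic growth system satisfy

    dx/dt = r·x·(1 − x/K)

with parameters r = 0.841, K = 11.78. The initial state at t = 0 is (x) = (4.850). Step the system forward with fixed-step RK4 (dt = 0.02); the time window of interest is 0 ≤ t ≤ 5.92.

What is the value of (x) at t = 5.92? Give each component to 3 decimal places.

(x) = (11.665)

t=0.000: state=(4.850)
step 1 (dt=0.02): k1=(2.400), k2=(2.403), k3=(2.403), k4=(2.406); state += dt/6·(k1+2k2+2k3+k4)
t=0.020: state=(4.898)
t=0.040: state=(4.946)
t=0.060: state=(4.995)
continuing one RK4 step at a time; state shown every 10 steps (Δt=0.2):
t=0.200: state=(5.336)
t=0.400: state=(5.830)
t=0.600: state=(6.324)
t=0.800: state=(6.813)
t=1.000: state=(7.289)
t=1.200: state=(7.746)
t=1.400: state=(8.179)
t=1.600: state=(8.586)
t=1.800: state=(8.962)
t=2.000: state=(9.307)
t=2.200: state=(9.619)
t=2.400: state=(9.900)
t=2.600: state=(10.151)
t=2.800: state=(10.373)
t=3.000: state=(10.569)
t=3.200: state=(10.740)
t=3.400: state=(10.888)
t=3.600: state=(11.018)
t=3.800: state=(11.129)
t=4.000: state=(11.225)
t=4.200: state=(11.308)
t=4.400: state=(11.378)
t=4.600: state=(11.439)
t=4.800: state=(11.490)
t=5.000: state=(11.534)
t=5.200: state=(11.571)
t=5.400: state=(11.603)
t=5.600: state=(11.630)
t=5.800: state=(11.653)
t=5.920: state=(11.665)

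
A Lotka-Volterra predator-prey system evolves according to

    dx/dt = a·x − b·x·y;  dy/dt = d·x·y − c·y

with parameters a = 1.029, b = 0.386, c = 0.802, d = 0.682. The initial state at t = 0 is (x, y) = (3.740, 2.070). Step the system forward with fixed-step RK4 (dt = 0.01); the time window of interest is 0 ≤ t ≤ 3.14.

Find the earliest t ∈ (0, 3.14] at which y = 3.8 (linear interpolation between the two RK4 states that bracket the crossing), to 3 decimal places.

t=0.000: state=(3.740, 2.070)
step 1 (dt=0.01): k1=(0.860, 3.620), k2=(0.835, 3.658), k3=(0.835, 3.658), k4=(0.809, 3.696); state += dt/6·(k1+2k2+2k3+k4)
t=0.010: state=(3.748, 2.107)
t=0.020: state=(3.756, 2.144)
t=0.030: state=(3.763, 2.182)
continuing one RK4 step at a time; state shown every 20 steps (Δt=0.2):
t=0.200: state=(3.793, 2.956)
t=0.340: state=(3.654, 3.775)
next step: t=0.350: state=(3.638, 3.839) — y has crossed 3.8
linear interpolation between t=0.340 (3.77463) and t=0.350 (3.83876) → t≈0.344

t = 0.344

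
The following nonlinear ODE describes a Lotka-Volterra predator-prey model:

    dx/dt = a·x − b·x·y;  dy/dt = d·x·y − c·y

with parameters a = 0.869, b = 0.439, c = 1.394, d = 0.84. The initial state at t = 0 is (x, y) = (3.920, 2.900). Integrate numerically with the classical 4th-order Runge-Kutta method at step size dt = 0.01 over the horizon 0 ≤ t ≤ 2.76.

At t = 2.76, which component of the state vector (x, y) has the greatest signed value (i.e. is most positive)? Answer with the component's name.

largest component: y

t=0.000: state=(3.920, 2.900)
step 1 (dt=0.01): k1=(-1.584, 5.507), k2=(-1.628, 5.539), k3=(-1.628, 5.539), k4=(-1.672, 5.571); state += dt/6·(k1+2k2+2k3+k4)
t=0.010: state=(3.904, 2.955)
t=0.020: state=(3.887, 3.011)
t=0.030: state=(3.869, 3.068)
continuing one RK4 step at a time; state shown every 10 steps (Δt=0.1):
t=0.100: state=(3.718, 3.479)
t=0.200: state=(3.435, 4.089)
t=0.300: state=(3.090, 4.680)
t=0.400: state=(2.713, 5.195)
t=0.500: state=(2.334, 5.586)
t=0.600: state=(1.981, 5.823)
t=0.700: state=(1.670, 5.903)
t=0.800: state=(1.407, 5.841)
t=0.900: state=(1.192, 5.665)
t=1.000: state=(1.019, 5.406)
t=1.100: state=(0.883, 5.092)
t=1.200: state=(0.776, 4.748)
t=1.300: state=(0.692, 4.392)
t=1.400: state=(0.628, 4.038)
t=1.500: state=(0.578, 3.695)
t=1.600: state=(0.540, 3.368)
t=1.700: state=(0.511, 3.062)
t=1.800: state=(0.491, 2.778)
t=1.900: state=(0.477, 2.517)
t=2.000: state=(0.468, 2.278)
t=2.100: state=(0.464, 2.060)
t=2.200: state=(0.464, 1.863)
t=2.300: state=(0.469, 1.686)
t=2.400: state=(0.476, 1.526)
t=2.500: state=(0.488, 1.382)
t=2.600: state=(0.502, 1.253)
t=2.700: state=(0.520, 1.138)
t=2.760: state=(0.532, 1.075)
compare at T: x=0.532, y=1.075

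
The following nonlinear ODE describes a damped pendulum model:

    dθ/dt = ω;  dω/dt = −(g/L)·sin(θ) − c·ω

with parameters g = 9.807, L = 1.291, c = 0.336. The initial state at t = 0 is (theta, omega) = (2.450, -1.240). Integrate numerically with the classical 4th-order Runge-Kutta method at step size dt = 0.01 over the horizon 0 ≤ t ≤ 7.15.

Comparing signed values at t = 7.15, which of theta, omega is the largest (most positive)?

largest component: omega

t=0.000: state=(2.450, -1.240)
step 1 (dt=0.01): k1=(-1.240, -4.428), k2=(-1.262, -4.457), k3=(-1.262, -4.457), k4=(-1.285, -4.487); state += dt/6·(k1+2k2+2k3+k4)
t=0.010: state=(2.437, -1.285)
t=0.020: state=(2.424, -1.330)
t=0.030: state=(2.411, -1.376)
continuing one RK4 step at a time; state shown every 25 steps (Δt=0.25):
t=0.250: state=(1.985, -2.554)
t=0.500: state=(1.149, -4.116)
t=0.750: state=(0.005, -4.732)
t=1.000: state=(-1.048, -3.431)
t=1.250: state=(-1.652, -1.388)
t=1.500: state=(-1.756, 0.517)
t=1.750: state=(-1.403, 2.286)
t=2.000: state=(-0.645, 3.641)
t=2.250: state=(0.301, 3.637)
t=2.500: state=(1.048, 2.183)
t=2.750: state=(1.358, 0.288)
t=3.000: state=(1.202, -1.496)
t=3.250: state=(0.645, -2.836)
t=3.500: state=(-0.122, -3.066)
t=3.750: state=(-0.776, -1.999)
t=4.000: state=(-1.074, -0.350)
t=4.250: state=(-0.955, 1.255)
t=4.500: state=(-0.486, 2.372)
t=4.750: state=(0.145, 2.481)
t=5.000: state=(0.664, 1.533)
t=5.250: state=(0.872, 0.106)
t=5.500: state=(0.724, -1.239)
t=5.750: state=(0.297, -2.045)
t=6.000: state=(-0.221, -1.939)
t=6.250: state=(-0.603, -1.021)
t=6.500: state=(-0.706, 0.207)
t=6.750: state=(-0.514, 1.263)
t=7.000: state=(-0.123, 1.740)
t=7.150: state=(0.135, 1.646)
compare at T: theta=0.135, omega=1.646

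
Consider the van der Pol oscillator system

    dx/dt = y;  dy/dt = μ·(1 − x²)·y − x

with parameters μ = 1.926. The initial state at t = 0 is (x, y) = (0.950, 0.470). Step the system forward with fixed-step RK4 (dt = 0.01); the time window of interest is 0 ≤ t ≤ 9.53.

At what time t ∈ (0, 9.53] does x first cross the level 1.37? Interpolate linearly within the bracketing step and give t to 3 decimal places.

t=0.000: state=(0.950, 0.470)
step 1 (dt=0.01): k1=(0.470, -0.862), k2=(0.466, -0.869), k3=(0.466, -0.869), k4=(0.461, -0.876); state += dt/6·(k1+2k2+2k3+k4)
t=0.010: state=(0.955, 0.461)
t=0.020: state=(0.959, 0.452)
t=0.030: state=(0.964, 0.444)
continuing one RK4 step at a time; state shown every 50 steps (Δt=0.5):
t=0.500: state=(1.060, -0.046)
t=1.000: state=(0.910, -0.557)
t=1.500: state=(0.459, -1.362)
t=2.000: state=(-0.669, -3.269)
t=2.500: state=(-1.892, -0.768)
t=3.000: state=(-1.909, 0.287)
t=3.500: state=(-1.731, 0.405)
t=4.000: state=(-1.504, 0.509)
t=4.500: state=(-1.207, 0.707)
t=5.000: state=(-0.746, 1.231)
t=5.500: state=(0.231, 3.005)
t=5.820: state=(1.353, 3.333)
next step: t=5.830: state=(1.386, 3.264) — x has crossed 1.37
linear interpolation between t=5.820 (1.35325) and t=5.830 (1.38624) → t≈5.825

t = 5.825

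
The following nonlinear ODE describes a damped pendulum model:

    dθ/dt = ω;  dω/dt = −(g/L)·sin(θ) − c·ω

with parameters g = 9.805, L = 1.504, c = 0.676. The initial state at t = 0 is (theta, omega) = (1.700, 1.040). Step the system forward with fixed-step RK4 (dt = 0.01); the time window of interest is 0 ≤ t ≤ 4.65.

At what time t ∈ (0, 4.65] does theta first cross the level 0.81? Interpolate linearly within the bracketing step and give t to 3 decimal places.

t = 0.741

t=0.000: state=(1.700, 1.040)
step 1 (dt=0.01): k1=(1.040, -7.168), k2=(1.004, -7.139), k3=(1.004, -7.140), k4=(0.969, -7.111); state += dt/6·(k1+2k2+2k3+k4)
t=0.010: state=(1.710, 0.969)
t=0.020: state=(1.719, 0.898)
t=0.030: state=(1.728, 0.828)
continuing one RK4 step at a time; state shown every 20 steps (Δt=0.2):
t=0.200: state=(1.772, -0.289)
t=0.400: state=(1.595, -1.460)
t=0.600: state=(1.198, -2.471)
t=0.740: state=(0.813, -2.980)
next step: t=0.750: state=(0.784, -3.007) — theta has crossed 0.81
linear interpolation between t=0.740 (0.81349) and t=0.750 (0.78355) → t≈0.741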